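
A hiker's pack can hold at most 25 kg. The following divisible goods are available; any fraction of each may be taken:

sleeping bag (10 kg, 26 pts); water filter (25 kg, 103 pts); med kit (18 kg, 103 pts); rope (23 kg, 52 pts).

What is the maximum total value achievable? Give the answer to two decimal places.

131.84

Take in order of value per unit:
- med kit (103/18 per unit): all 18 → value 103, running total 103.00
- water filter (103/25 per unit): 7 of 25 → value 7×103/25 = 28.8400, running total 131.84
Total 131.84.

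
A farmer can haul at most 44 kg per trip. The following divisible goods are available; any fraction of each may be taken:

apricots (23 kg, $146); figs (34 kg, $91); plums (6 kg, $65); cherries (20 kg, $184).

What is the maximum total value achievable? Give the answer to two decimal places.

Take in order of value per unit:
- plums (65/6 per unit): all 6 → value 65, running total 65.00
- cherries (184/20 per unit): all 20 → value 184, running total 249.00
- apricots (146/23 per unit): 18 of 23 → value 18×146/23 = 114.2609, running total 363.26
Total 363.26.

363.26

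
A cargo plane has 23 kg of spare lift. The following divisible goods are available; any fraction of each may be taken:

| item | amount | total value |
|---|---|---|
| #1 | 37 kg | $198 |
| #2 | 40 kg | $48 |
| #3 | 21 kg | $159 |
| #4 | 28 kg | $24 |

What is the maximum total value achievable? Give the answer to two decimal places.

Take in order of value per unit:
- #3 (159/21 per unit): all 21 → value 159, running total 159.00
- #1 (198/37 per unit): 2 of 37 → value 2×198/37 = 10.7027, running total 169.70
Total 169.70.

169.70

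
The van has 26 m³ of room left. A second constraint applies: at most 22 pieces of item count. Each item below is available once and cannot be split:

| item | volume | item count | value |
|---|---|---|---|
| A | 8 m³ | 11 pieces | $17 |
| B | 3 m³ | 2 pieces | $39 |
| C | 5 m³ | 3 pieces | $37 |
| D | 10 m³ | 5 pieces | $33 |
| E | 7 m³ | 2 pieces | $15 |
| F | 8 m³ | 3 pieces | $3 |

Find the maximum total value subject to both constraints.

$126

Feasible sets respecting both limits:
- A+B+C+D: volume 26, item count 21, value 126
- B+C+D+E: volume 25, item count 12, value 124
- B+C+D+F: volume 26, item count 13, value 112
Best: $126.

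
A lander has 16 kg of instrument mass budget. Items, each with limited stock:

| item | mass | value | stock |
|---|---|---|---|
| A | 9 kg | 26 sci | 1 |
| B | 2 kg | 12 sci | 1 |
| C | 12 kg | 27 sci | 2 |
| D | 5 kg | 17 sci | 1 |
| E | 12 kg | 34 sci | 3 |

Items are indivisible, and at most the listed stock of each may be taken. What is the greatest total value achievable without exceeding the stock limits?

Best selections within mass 16 and stock limits:
- 1×A + 1×B + 1×D: mass 16, value 55
- 1×B + 1×E: mass 14, value 46
- 1×A + 1×D: mass 14, value 43
- 1×B + 1×C: mass 14, value 39
Best: 55 sci.

55 sci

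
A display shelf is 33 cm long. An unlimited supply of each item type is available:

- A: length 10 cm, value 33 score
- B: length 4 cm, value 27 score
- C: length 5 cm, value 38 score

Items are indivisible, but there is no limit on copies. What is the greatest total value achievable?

244 score

Best value-per-unit is C at 38/5; filling with it alone gives 6×38 = 228.
Optimal mix: 2×B + 5×C → length 33, value 244.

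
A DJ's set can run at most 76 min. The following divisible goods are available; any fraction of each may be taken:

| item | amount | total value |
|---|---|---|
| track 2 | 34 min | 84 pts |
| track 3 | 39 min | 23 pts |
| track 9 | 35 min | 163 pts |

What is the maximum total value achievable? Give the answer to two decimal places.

251.13

Take in order of value per unit:
- track 9 (163/35 per unit): all 35 → value 163, running total 163.00
- track 2 (84/34 per unit): all 34 → value 84, running total 247.00
- track 3 (23/39 per unit): 7 of 39 → value 7×23/39 = 4.1282, running total 251.13
Total 251.13.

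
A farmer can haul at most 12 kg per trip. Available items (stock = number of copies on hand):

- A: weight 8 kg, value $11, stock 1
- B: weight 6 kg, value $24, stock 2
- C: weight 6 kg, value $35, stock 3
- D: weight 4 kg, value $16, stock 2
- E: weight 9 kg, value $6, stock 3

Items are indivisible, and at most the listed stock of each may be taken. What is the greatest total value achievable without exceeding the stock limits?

$70

Top feasible selections:
- 2×C: weight 12, value 70
- 1×B + 1×C: weight 12, value 59
- 1×C + 1×D: weight 10, value 51
Best: $70.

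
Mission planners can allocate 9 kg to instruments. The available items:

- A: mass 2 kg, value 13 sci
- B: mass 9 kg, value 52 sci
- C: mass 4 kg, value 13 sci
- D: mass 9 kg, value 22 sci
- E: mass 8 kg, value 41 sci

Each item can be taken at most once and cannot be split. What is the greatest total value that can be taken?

Check high-value combinations within 9 kg:
- B: mass 9, value 52
- E: mass 8, value 41
- A+C: mass 2+4=6, value 13+13=26
- D: mass 9, value 22
- A: mass 2, value 13
Best: 52 sci.

52 sci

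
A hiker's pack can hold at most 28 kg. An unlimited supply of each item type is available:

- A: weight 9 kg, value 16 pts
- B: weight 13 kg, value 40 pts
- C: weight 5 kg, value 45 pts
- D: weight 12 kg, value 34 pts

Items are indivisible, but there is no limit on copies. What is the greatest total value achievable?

225 pts

Best value-per-unit is C at 45/5, and filling with it alone uses weight 5×5=25. No mix of the others beats 5×45 = 225.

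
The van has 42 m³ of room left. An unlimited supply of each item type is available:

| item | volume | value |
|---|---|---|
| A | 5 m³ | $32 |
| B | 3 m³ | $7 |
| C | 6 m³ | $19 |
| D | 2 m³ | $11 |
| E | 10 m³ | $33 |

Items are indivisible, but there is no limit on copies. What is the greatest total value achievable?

Best value-per-unit is A at 32/5; filling with it alone gives 8×32 = 256.
Optimal mix: 8×A + 1×D → volume 42, value 267.

$267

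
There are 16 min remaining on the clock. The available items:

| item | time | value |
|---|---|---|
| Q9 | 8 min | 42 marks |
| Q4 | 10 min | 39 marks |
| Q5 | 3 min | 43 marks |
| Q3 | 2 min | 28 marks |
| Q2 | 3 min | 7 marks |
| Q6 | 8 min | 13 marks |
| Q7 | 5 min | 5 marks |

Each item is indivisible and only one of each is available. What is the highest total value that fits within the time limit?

Check high-value combinations within 16 min:
- Q9+Q5+Q3+Q2: time 8+3+2+3=16, value 42+43+28+7=120
- Q9+Q5+Q3: time 8+3+2=13, value 42+43+28=113
- Q4+Q5+Q3: time 10+3+2=15, value 39+43+28=110
- Q9+Q5+Q2: time 8+3+3=14, value 42+43+7=92
- Q5+Q3+Q2+Q6: time 3+2+3+8=16, value 43+28+7+13=91
Best: 120 marks.

120 marks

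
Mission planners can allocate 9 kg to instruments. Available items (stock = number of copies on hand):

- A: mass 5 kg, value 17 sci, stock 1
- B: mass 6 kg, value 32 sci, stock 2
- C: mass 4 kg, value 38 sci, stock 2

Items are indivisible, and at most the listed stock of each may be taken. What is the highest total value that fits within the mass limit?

Best selections within mass 9 and stock limits:
- 2×C: mass 8, value 76
- 1×A + 1×C: mass 9, value 55
Best: 76 sci.

76 sci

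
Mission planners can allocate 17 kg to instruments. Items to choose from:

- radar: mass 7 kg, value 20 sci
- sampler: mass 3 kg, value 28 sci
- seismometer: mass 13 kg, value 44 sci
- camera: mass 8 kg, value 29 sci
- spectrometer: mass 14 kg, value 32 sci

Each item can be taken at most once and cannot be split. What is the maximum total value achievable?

Check high-value combinations within 17 kg:
- sampler+seismometer: mass 3+13=16, value 28+44=72
- sampler+spectrometer: mass 3+14=17, value 28+32=60
- sampler+camera: mass 3+8=11, value 28+29=57
- radar+camera: mass 7+8=15, value 20+29=49
Best: 72 sci.

72 sci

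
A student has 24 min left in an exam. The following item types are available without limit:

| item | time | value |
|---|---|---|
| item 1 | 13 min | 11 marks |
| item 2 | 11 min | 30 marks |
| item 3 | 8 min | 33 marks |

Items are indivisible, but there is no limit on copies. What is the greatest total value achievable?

Best value-per-unit is item 3 at 33/8, and filling with it alone uses time 3×8=24. No mix of the others beats 3×33 = 99.

99 marks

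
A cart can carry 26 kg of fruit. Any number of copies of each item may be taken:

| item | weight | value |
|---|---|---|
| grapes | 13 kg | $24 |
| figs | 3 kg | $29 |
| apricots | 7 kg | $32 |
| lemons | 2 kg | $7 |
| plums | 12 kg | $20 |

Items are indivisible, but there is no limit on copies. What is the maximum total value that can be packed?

Best value-per-unit is figs at 29/3; filling with it alone gives 8×29 = 232.
Optimal mix: 8×figs + 1×lemons → weight 26, value 239.

$239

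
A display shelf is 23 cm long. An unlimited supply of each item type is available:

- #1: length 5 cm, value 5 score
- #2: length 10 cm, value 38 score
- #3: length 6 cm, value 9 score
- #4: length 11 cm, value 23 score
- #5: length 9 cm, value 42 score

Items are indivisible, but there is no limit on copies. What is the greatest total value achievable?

Best value-per-unit is #5 at 42/9; filling with it alone gives 2×42 = 84.
Optimal mix: 1×#1 + 2×#5 → length 23, value 89.

89 score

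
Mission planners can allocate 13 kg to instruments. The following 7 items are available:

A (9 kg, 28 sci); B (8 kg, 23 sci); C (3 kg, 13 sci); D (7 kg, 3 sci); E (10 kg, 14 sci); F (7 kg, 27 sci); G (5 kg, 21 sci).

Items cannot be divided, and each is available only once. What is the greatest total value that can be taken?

48 sci

This is a 0/1 knapsack; check combinations near the capacity.
- F+G: mass 7+5=12, value 27+21=48
- B+G: mass 8+5=13, value 23+21=44
- A+C: mass 9+3=12, value 28+13=41
- C+F: mass 3+7=10, value 13+27=40
- B+C: mass 8+3=11, value 23+13=36
Best: 48 sci.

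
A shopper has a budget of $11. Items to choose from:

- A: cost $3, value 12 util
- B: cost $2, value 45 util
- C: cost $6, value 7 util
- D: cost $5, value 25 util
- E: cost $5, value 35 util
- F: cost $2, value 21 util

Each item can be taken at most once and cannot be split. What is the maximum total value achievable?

101 util

Check high-value combinations within $11:
- B+E+F: cost 2+5+2=9, value 45+35+21=101
- A+B+E: cost 3+2+5=10, value 12+45+35=92
- B+D+F: cost 2+5+2=9, value 45+25+21=91
- A+B+D: cost 3+2+5=10, value 12+45+25=82
Best: 101 util.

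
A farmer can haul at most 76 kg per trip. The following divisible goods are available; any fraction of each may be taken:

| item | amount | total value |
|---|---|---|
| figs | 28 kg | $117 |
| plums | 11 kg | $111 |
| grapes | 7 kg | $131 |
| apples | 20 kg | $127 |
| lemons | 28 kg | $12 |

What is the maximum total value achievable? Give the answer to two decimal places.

490.29

Take in order of value per unit:
- grapes (131/7 per unit): all 7 → value 131, running total 131.00
- plums (111/11 per unit): all 11 → value 111, running total 242.00
- apples (127/20 per unit): all 20 → value 127, running total 369.00
- figs (117/28 per unit): all 28 → value 117, running total 486.00
- lemons (12/28 per unit): 10 of 28 → value 10×12/28 = 4.2857, running total 490.29
Total 490.29.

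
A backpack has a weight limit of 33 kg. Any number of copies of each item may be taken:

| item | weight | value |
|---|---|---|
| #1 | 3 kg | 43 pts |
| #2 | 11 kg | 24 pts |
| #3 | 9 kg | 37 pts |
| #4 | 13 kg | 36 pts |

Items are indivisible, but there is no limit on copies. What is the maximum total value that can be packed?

Best value-per-unit is #1 at 43/3, and filling with it alone uses weight 11×3=33. No mix of the others beats 11×43 = 473.

473 pts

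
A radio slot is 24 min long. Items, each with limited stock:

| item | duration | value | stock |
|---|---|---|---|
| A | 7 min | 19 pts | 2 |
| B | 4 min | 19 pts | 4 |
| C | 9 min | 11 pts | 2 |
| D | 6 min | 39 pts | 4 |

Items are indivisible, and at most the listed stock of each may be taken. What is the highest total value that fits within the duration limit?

Best selections within duration 24 and stock limits:
- 4×D: duration 24, value 156
- 1×B + 3×D: duration 22, value 136
- 3×B + 2×D: duration 24, value 135
Best: 156 pts.

156 pts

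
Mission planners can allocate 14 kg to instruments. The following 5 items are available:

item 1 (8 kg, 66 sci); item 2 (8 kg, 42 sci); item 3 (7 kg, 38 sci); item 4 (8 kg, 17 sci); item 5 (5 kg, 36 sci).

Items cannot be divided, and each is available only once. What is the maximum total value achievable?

102 sci

This is a 0/1 knapsack; check combinations near the capacity.
- item 1+item 5: mass 8+5=13, value 66+36=102
- item 2+item 5: mass 8+5=13, value 42+36=78
- item 3+item 5: mass 7+5=12, value 38+36=74
- item 1: mass 8, value 66
- item 4+item 5: mass 8+5=13, value 17+36=53
Best: 102 sci.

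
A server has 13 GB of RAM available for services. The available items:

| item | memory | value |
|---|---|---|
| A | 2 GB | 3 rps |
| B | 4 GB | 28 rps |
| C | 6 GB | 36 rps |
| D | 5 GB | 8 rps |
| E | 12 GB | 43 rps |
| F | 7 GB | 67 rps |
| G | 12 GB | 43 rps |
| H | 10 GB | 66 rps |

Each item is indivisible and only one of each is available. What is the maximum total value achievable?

103 rps

Check high-value combinations within 13 GB:
- C+F: memory 6+7=13, value 36+67=103
- A+B+F: memory 2+4+7=13, value 3+28+67=98
- B+F: memory 4+7=11, value 28+67=95
- D+F: memory 5+7=12, value 8+67=75
- A+F: memory 2+7=9, value 3+67=70
Best: 103 rps.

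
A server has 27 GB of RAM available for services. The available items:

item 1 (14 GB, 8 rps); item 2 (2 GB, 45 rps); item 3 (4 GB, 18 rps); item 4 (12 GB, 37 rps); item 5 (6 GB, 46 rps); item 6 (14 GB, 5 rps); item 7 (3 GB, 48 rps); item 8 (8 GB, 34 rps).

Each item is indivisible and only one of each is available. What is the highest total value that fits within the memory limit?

194 rps

This is a 0/1 knapsack; check combinations near the capacity.
- item 2+item 3+item 4+item 5+item 7: memory 2+4+12+6+3=27, value 45+18+37+46+48=194
- item 2+item 3+item 5+item 7+item 8: memory 2+4+6+3+8=23, value 45+18+46+48+34=191
- item 2+item 4+item 5+item 7: memory 2+12+6+3=23, value 45+37+46+48=176
Best: 194 rps.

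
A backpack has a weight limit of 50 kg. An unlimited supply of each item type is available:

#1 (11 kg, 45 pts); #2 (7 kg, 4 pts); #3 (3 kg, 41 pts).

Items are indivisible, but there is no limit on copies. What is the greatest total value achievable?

656 pts

Best value-per-unit is #3 at 41/3, and filling with it alone uses weight 16×3=48. No mix of the others beats 16×41 = 656.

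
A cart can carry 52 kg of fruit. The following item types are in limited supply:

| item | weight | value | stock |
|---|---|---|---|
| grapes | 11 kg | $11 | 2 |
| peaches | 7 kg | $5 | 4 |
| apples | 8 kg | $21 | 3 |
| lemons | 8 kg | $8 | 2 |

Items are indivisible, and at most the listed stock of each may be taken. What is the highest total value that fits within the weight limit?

Best selections within weight 52 and stock limits:
- 1×grapes + 3×apples + 2×lemons: weight 51, value 90
- 1×grapes + 1×peaches + 3×apples + 1×lemons: weight 50, value 87
- 2×grapes + 3×apples: weight 46, value 85
- 1×peaches + 3×apples + 2×lemons: weight 47, value 84
Best: $90.

$90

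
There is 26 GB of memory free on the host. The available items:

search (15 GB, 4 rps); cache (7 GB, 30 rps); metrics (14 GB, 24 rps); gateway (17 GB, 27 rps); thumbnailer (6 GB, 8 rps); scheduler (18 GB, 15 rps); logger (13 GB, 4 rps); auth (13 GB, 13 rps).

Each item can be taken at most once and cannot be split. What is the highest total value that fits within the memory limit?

57 rps

Check high-value combinations within 26 GB:
- cache+gateway: memory 7+17=24, value 30+27=57
- cache+metrics: memory 7+14=21, value 30+24=54
- cache+thumbnailer+auth: memory 7+6+13=26, value 30+8+13=51
Best: 57 rps.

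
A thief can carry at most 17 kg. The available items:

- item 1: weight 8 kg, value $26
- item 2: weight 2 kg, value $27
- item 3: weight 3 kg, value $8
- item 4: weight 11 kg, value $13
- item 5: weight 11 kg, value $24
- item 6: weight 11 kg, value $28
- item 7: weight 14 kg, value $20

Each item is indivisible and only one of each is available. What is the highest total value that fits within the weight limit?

This is a 0/1 knapsack; check combinations near the capacity.
- item 2+item 3+item 6: weight 2+3+11=16, value 27+8+28=63
- item 1+item 2+item 3: weight 8+2+3=13, value 26+27+8=61
- item 2+item 3+item 5: weight 2+3+11=16, value 27+8+24=59
Best: $63.

$63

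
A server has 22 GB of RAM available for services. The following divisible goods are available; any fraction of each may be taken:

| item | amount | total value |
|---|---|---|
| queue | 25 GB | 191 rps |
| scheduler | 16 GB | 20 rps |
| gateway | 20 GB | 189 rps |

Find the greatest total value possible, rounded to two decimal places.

204.28

Take in order of value per unit:
- gateway (189/20 per unit): all 20 → value 189, running total 189.00
- queue (191/25 per unit): 2 of 25 → value 2×191/25 = 15.2800, running total 204.28
Total 204.28.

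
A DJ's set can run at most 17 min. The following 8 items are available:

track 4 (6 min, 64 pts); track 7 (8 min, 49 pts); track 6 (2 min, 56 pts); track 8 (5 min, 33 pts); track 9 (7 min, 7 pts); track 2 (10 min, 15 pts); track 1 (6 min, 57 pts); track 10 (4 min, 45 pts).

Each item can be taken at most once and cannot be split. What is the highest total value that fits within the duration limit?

Check high-value combinations within 17 min:
- track 4+track 6+track 8+track 10: duration 6+2+5+4=17, value 64+56+33+45=198
- track 6+track 8+track 1+track 10: duration 2+5+6+4=17, value 56+33+57+45=191
- track 4+track 6+track 1: duration 6+2+6=14, value 64+56+57=177
- track 4+track 7+track 6: duration 6+8+2=16, value 64+49+56=169
- track 4+track 1+track 10: duration 6+6+4=16, value 64+57+45=166
Best: 198 pts.

198 pts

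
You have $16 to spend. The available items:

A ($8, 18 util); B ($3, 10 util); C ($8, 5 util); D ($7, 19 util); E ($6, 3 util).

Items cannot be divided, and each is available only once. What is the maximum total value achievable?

37 util

Check high-value combinations within $16:
- A+D: cost 8+7=15, value 18+19=37
- B+D+E: cost 3+7+6=16, value 10+19+3=32
- B+D: cost 3+7=10, value 10+19=29
- A+B: cost 8+3=11, value 18+10=28
- C+D: cost 8+7=15, value 5+19=24
Best: 37 util.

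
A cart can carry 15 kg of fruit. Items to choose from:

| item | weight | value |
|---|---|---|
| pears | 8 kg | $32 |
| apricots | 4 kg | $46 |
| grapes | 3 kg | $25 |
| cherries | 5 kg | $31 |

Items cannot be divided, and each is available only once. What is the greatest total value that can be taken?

Check high-value combinations within 15 kg:
- pears+apricots+grapes: weight 8+4+3=15, value 32+46+25=103
- apricots+grapes+cherries: weight 4+3+5=12, value 46+25+31=102
- pears+apricots: weight 8+4=12, value 32+46=78
Best: $103.

$103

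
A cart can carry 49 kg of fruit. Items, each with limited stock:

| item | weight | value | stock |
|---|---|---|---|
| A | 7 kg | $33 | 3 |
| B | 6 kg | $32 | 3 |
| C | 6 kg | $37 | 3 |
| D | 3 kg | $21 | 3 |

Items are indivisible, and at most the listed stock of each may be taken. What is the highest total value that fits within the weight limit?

$282

Top feasible selections:
- 1×A + 3×B + 3×C + 2×D: weight 49, value 282
- 3×A + 3×C + 3×D: weight 48, value 273
- 2×A + 1×B + 3×C + 3×D: weight 47, value 272
Best: $282.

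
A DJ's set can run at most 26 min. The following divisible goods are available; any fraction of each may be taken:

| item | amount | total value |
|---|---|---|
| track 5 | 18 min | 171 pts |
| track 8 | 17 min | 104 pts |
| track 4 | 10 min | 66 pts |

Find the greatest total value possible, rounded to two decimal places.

Take in order of value per unit:
- track 5 (171/18 per unit): all 18 → value 171, running total 171.00
- track 4 (66/10 per unit): 8 of 10 → value 8×66/10 = 52.8000, running total 223.80
Total 223.80.

223.80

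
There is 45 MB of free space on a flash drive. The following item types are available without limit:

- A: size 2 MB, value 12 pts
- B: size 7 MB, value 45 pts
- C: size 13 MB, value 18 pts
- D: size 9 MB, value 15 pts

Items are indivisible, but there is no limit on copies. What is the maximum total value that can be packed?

Best value-per-unit is B at 45/7; filling with it alone gives 6×45 = 270.
Optimal mix: 5×A + 5×B → size 45, value 285.

285 pts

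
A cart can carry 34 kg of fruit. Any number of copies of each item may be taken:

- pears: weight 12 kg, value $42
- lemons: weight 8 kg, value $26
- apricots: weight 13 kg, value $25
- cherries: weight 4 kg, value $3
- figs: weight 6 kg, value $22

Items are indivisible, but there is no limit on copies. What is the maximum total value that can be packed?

Best value-per-unit is figs at 22/6; filling with it alone gives 5×22 = 110.
Optimal mix: 2×lemons + 3×figs → weight 34, value 118.

$118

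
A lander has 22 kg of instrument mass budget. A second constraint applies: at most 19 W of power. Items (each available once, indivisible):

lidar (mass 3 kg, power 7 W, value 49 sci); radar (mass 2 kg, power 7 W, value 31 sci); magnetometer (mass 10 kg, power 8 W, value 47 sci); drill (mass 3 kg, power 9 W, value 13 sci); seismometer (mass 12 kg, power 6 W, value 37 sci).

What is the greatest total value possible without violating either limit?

Feasible sets respecting both limits:
- lidar+magnetometer: mass 13, power 15, value 96
- lidar+seismometer: mass 15, power 13, value 86
- magnetometer+seismometer: mass 22, power 14, value 84
Best: 96 sci.

96 sci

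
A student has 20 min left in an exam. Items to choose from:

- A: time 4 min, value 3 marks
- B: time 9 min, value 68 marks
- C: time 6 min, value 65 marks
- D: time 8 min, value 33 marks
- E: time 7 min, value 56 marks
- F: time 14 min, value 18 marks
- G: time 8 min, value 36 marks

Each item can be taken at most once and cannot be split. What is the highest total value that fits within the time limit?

Check high-value combinations within 20 min:
- A+B+C: time 4+9+6=19, value 3+68+65=136
- B+C: time 9+6=15, value 68+65=133
- A+B+E: time 4+9+7=20, value 3+68+56=127
- B+E: time 9+7=16, value 68+56=124
- A+C+E: time 4+6+7=17, value 3+65+56=124
Best: 136 marks.

136 marks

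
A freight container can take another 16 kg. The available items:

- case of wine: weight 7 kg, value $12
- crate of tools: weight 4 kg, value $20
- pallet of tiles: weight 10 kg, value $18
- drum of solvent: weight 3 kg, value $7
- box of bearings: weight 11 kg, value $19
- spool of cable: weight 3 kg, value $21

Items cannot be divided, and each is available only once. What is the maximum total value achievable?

$53

Check high-value combinations within 16 kg:
- case of wine+crate of tools+spool of cable: weight 7+4+3=14, value 12+20+21=53
- crate of tools+drum of solvent+spool of cable: weight 4+3+3=10, value 20+7+21=48
- pallet of tiles+drum of solvent+spool of cable: weight 10+3+3=16, value 18+7+21=46
- crate of tools+spool of cable: weight 4+3=7, value 20+21=41
Best: $53.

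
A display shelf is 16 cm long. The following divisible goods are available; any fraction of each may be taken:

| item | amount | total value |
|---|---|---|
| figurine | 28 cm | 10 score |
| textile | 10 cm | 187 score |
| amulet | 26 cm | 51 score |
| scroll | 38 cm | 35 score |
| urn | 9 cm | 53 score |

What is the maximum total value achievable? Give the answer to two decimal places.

222.33

Take in order of value per unit:
- textile (187/10 per unit): all 10 → value 187, running total 187.00
- urn (53/9 per unit): 6 of 9 → value 6×53/9 = 35.3333, running total 222.33
Total 222.33.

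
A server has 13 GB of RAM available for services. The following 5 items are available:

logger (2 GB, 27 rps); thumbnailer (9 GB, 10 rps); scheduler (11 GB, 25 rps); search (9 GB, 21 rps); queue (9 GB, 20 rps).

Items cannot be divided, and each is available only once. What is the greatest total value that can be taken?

52 rps

Check high-value combinations within 13 GB:
- logger+scheduler: memory 2+11=13, value 27+25=52
- logger+search: memory 2+9=11, value 27+21=48
- logger+queue: memory 2+9=11, value 27+20=47
Best: 52 rps.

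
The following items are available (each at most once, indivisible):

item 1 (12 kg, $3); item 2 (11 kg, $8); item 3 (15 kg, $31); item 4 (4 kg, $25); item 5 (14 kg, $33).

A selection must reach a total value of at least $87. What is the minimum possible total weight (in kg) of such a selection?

33

Subsets with value ≥ 87, sorted by total weight:
- item 3+item 4+item 5: weight 33, value 89
- item 2+item 3+item 4+item 5: weight 44, value 97
Minimum weight: 33 kg.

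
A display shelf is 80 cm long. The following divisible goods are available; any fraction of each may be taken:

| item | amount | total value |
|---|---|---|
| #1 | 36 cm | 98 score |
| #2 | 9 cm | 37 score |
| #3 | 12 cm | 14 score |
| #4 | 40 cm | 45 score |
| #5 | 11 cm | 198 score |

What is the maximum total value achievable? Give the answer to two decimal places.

360.50

Take in order of value per unit:
- #5 (198/11 per unit): all 11 → value 198, running total 198.00
- #2 (37/9 per unit): all 9 → value 37, running total 235.00
- #1 (98/36 per unit): all 36 → value 98, running total 333.00
- #3 (14/12 per unit): all 12 → value 14, running total 347.00
- #4 (45/40 per unit): 12 of 40 → value 12×45/40 = 13.5000, running total 360.50
Total 360.50.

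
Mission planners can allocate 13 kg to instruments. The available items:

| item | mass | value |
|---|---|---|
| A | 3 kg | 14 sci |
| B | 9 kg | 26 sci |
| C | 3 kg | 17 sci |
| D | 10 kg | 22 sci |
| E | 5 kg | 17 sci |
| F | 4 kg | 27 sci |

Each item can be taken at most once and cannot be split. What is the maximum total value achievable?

61 sci

Check high-value combinations within 13 kg:
- C+E+F: mass 3+5+4=12, value 17+17+27=61
- A+C+F: mass 3+3+4=10, value 14+17+27=58
- A+E+F: mass 3+5+4=12, value 14+17+27=58
- B+F: mass 9+4=13, value 26+27=53
- A+C+E: mass 3+3+5=11, value 14+17+17=48
Best: 61 sci.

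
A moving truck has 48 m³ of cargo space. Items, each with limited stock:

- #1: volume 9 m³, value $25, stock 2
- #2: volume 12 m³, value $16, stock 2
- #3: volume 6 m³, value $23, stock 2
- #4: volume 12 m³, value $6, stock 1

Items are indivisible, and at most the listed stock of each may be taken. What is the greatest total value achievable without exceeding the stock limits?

Top feasible selections:
- 2×#1 + 1×#2 + 2×#3: volume 42, value 112
- 2×#1 + 2×#2 + 1×#3: volume 48, value 105
- 1×#1 + 2×#2 + 2×#3: volume 45, value 103
- 2×#1 + 2×#3 + 1×#4: volume 42, value 102
Best: $112.

$112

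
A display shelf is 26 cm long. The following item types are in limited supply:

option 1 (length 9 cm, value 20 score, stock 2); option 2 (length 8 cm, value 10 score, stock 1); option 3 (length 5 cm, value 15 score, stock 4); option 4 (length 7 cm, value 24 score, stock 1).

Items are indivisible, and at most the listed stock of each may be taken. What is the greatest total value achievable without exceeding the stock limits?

Best selections within length 26 and stock limits:
- 1×option 1 + 2×option 3 + 1×option 4: length 26, value 74
- 3×option 3 + 1×option 4: length 22, value 69
- 1×option 1 + 3×option 3: length 24, value 65
Best: 74 score.

74 score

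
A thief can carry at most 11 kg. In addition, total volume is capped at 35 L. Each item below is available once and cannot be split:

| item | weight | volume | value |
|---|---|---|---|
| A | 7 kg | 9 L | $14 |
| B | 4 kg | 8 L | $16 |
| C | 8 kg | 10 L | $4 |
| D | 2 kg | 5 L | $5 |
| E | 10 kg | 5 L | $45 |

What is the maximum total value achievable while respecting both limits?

$45

Feasible sets respecting both limits:
- E: weight 10, volume 5, value 45
- A+B: weight 11, volume 17, value 30
- B+D: weight 6, volume 13, value 21
Best: $45.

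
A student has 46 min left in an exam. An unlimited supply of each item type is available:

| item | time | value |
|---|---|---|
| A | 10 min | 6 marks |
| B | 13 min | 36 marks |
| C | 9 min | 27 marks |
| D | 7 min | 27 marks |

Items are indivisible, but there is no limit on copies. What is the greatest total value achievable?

Best value-per-unit is D at 27/7; filling with it alone gives 6×27 = 162.
Optimal mix: 2×C + 4×D → time 46, value 162.

162 marks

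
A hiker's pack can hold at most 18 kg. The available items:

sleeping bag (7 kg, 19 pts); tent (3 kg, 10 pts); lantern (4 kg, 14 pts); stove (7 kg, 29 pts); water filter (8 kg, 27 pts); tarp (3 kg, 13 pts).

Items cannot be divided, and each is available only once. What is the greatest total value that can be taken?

Check high-value combinations within 18 kg:
- stove+water filter+tarp: weight 7+8+3=18, value 29+27+13=69
- tent+lantern+stove+tarp: weight 3+4+7+3=17, value 10+14+29+13=66
- tent+stove+water filter: weight 3+7+8=18, value 10+29+27=66
Best: 69 pts.

69 pts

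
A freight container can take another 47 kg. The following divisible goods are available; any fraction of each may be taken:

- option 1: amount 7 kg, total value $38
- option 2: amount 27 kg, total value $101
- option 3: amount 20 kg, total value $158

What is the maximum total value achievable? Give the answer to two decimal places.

270.81

Take in order of value per unit:
- option 3 (158/20 per unit): all 20 → value 158, running total 158.00
- option 1 (38/7 per unit): all 7 → value 38, running total 196.00
- option 2 (101/27 per unit): 20 of 27 → value 20×101/27 = 74.8148, running total 270.81
Total 270.81.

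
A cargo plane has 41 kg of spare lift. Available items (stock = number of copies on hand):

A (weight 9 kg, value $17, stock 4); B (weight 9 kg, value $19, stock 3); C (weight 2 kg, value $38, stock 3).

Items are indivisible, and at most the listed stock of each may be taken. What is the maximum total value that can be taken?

$171

Best selections within weight 41 and stock limits:
- 3×B + 3×C: weight 33, value 171
- 1×A + 2×B + 3×C: weight 33, value 169
- 2×A + 1×B + 3×C: weight 33, value 167
- 3×A + 3×C: weight 33, value 165
Best: $171.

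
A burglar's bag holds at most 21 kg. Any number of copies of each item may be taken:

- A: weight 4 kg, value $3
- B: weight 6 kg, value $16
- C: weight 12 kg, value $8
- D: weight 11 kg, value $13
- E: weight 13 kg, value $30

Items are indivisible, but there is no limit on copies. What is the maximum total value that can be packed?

$48

Best value-per-unit is B at 16/6, and filling with it alone uses weight 3×6=18. No mix of the others beats 3×16 = 48.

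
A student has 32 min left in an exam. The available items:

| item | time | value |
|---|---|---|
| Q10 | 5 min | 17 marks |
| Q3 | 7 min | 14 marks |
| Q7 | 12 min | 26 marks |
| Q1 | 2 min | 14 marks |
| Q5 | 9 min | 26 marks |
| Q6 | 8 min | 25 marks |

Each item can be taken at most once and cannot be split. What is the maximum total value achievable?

Check high-value combinations within 32 min:
- Q10+Q3+Q1+Q5+Q6: time 5+7+2+9+8=31, value 17+14+14+26+25=96
- Q7+Q1+Q5+Q6: time 12+2+9+8=31, value 26+14+26+25=91
- Q10+Q7+Q1+Q5: time 5+12+2+9=28, value 17+26+14+26=83
- Q10+Q1+Q5+Q6: time 5+2+9+8=24, value 17+14+26+25=82
- Q10+Q7+Q1+Q6: time 5+12+2+8=27, value 17+26+14+25=82
Best: 96 marks.

96 marks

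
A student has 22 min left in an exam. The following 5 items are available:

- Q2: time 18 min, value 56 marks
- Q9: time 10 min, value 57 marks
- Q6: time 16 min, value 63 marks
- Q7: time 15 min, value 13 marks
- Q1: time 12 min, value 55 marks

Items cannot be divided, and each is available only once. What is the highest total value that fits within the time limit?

112 marks

This is a 0/1 knapsack; check combinations near the capacity.
- Q9+Q1: time 10+12=22, value 57+55=112
- Q6: time 16, value 63
- Q9: time 10, value 57
- Q2: time 18, value 56
Best: 112 marks.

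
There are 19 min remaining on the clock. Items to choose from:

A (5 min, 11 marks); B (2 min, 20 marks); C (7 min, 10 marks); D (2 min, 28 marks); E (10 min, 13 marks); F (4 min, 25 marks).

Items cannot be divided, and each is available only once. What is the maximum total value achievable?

Check high-value combinations within 19 min:
- B+D+E+F: time 2+2+10+4=18, value 20+28+13+25=86
- A+B+D+F: time 5+2+2+4=13, value 11+20+28+25=84
- B+C+D+F: time 2+7+2+4=15, value 20+10+28+25=83
- A+C+D+F: time 5+7+2+4=18, value 11+10+28+25=74
- B+D+F: time 2+2+4=8, value 20+28+25=73
Best: 86 marks.

86 marks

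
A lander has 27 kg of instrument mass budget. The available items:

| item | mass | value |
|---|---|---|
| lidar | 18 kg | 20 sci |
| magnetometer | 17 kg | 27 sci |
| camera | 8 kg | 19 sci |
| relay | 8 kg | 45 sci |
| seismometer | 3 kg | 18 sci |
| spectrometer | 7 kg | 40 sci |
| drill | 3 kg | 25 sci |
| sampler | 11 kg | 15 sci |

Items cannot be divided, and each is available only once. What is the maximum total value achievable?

This is a 0/1 knapsack; check combinations near the capacity.
- camera+relay+spectrometer+drill: mass 8+8+7+3=26, value 19+45+40+25=129
- relay+seismometer+spectrometer+drill: mass 8+3+7+3=21, value 45+18+40+25=128
- camera+relay+seismometer+spectrometer: mass 8+8+3+7=26, value 19+45+18+40=122
- relay+spectrometer+drill: mass 8+7+3=18, value 45+40+25=110
Best: 129 sci.

129 sci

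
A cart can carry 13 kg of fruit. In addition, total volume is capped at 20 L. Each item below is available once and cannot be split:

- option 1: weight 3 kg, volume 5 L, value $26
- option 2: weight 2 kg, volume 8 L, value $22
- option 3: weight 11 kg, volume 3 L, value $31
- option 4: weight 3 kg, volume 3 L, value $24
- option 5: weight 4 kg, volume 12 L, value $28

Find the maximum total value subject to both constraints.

$78

Feasible sets respecting both limits:
- option 1+option 4+option 5: weight 10, volume 20, value 78
- option 1+option 2+option 4: weight 8, volume 16, value 72
- option 1+option 5: weight 7, volume 17, value 54
Best: $78.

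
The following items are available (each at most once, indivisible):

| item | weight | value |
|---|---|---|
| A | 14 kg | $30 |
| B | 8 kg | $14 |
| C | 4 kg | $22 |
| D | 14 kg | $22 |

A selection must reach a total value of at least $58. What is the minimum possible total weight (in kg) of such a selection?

Subsets with value ≥ 58, sorted by total weight:
- A+B+C: weight 26, value 66
- B+C+D: weight 26, value 58
- A+C+D: weight 32, value 74
Minimum weight: 26 kg.

26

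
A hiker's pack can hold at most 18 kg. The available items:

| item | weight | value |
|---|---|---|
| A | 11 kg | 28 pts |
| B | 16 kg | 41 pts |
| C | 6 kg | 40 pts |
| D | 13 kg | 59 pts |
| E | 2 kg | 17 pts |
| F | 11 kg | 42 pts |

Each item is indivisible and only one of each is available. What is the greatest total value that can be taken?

82 pts

This is a 0/1 knapsack; check combinations near the capacity.
- C+F: weight 6+11=17, value 40+42=82
- D+E: weight 13+2=15, value 59+17=76
- A+C: weight 11+6=17, value 28+40=68
Best: 82 pts.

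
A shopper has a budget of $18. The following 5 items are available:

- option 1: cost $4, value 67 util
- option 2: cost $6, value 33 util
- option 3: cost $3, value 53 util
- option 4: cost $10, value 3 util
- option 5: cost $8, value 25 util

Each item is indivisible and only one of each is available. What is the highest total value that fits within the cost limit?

153 util

Check high-value combinations within $18:
- option 1+option 2+option 3: cost 4+6+3=13, value 67+33+53=153
- option 1+option 3+option 5: cost 4+3+8=15, value 67+53+25=145
- option 1+option 2+option 5: cost 4+6+8=18, value 67+33+25=125
Best: 153 util.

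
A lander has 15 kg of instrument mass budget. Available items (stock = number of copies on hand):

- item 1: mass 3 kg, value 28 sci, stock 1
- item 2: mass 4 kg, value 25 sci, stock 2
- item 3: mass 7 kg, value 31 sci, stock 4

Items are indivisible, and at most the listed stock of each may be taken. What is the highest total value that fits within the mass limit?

Best selections within mass 15 and stock limits:
- 1×item 1 + 1×item 2 + 1×item 3: mass 14, value 84
- 2×item 2 + 1×item 3: mass 15, value 81
- 1×item 1 + 2×item 2: mass 11, value 78
Best: 84 sci.

84 sci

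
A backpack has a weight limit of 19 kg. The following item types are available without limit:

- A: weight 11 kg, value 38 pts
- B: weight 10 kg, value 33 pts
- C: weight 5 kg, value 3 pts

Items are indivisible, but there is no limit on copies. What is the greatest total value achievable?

41 pts

Best value-per-unit is A at 38/11; filling with it alone gives 1×38 = 38.
Optimal mix: 1×A + 1×C → weight 16, value 41.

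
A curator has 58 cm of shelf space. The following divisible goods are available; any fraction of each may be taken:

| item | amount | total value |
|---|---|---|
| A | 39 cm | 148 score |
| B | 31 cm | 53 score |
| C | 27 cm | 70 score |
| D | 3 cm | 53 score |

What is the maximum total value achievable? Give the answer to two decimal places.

242.48

Take in order of value per unit:
- D (53/3 per unit): all 3 → value 53, running total 53.00
- A (148/39 per unit): all 39 → value 148, running total 201.00
- C (70/27 per unit): 16 of 27 → value 16×70/27 = 41.4815, running total 242.48
Total 242.48.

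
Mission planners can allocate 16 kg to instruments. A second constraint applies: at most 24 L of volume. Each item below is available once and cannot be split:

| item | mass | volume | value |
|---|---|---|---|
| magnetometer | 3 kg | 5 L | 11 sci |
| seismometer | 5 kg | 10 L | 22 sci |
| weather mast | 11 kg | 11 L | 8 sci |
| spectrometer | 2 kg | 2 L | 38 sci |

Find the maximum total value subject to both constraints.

Feasible sets respecting both limits:
- magnetometer+seismometer+spectrometer: mass 10, volume 17, value 71
- seismometer+spectrometer: mass 7, volume 12, value 60
- magnetometer+weather mast+spectrometer: mass 16, volume 18, value 57
Best: 71 sci.

71 sci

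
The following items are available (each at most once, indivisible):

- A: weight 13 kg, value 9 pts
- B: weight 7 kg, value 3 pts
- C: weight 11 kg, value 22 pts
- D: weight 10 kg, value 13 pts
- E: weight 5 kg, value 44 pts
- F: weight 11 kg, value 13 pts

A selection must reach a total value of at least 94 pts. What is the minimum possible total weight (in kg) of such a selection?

44

Subsets with value ≥ 94, sorted by total weight:
- B+C+D+E+F: weight 44, value 95
- A+C+D+E+F: weight 50, value 101
Minimum weight: 44 kg.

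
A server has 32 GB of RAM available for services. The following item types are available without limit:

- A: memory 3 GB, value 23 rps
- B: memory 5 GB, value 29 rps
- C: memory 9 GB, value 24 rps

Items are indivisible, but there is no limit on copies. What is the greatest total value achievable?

Best value-per-unit is A at 23/3; filling with it alone gives 10×23 = 230.
Optimal mix: 9×A + 1×B → memory 32, value 236.

236 rps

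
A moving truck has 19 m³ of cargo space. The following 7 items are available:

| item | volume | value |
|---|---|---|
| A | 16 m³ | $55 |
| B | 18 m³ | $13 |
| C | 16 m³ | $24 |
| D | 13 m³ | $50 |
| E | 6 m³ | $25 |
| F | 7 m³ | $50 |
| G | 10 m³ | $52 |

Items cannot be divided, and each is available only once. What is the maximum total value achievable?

Check high-value combinations within 19 m³:
- F+G: volume 7+10=17, value 50+52=102
- E+G: volume 6+10=16, value 25+52=77
- E+F: volume 6+7=13, value 25+50=75
- D+E: volume 13+6=19, value 50+25=75
- A: volume 16, value 55
Best: $102.

$102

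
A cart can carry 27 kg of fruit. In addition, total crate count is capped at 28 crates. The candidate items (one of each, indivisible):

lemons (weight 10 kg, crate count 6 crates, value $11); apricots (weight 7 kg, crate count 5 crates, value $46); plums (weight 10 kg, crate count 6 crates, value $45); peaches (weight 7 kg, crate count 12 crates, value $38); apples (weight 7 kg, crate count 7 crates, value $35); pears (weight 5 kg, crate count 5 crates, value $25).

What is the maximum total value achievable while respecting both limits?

$129

Feasible sets respecting both limits:
- apricots+plums+peaches: weight 24, crate count 23, value 129
- apricots+plums+apples: weight 24, crate count 18, value 126
- apricots+peaches+apples: weight 21, crate count 24, value 119
- plums+peaches+apples: weight 24, crate count 25, value 118
Best: $129.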